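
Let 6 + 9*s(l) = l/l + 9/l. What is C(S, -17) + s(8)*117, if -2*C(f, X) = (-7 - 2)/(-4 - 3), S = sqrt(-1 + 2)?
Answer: -2857/56 ≈ -51.018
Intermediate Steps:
S = 1 (S = sqrt(1) = 1)
s(l) = -5/9 + 1/l (s(l) = -2/3 + (l/l + 9/l)/9 = -2/3 + (1 + 9/l)/9 = -2/3 + (1/9 + 1/l) = -5/9 + 1/l)
C(f, X) = -9/14 (C(f, X) = -(-7 - 2)/(2*(-4 - 3)) = -(-9)/(2*(-7)) = -(-9)*(-1)/(2*7) = -1/2*9/7 = -9/14)
C(S, -17) + s(8)*117 = -9/14 + (-5/9 + 1/8)*117 = -9/14 - 31/72*117 = -9/14 - 403/8 = -2857/56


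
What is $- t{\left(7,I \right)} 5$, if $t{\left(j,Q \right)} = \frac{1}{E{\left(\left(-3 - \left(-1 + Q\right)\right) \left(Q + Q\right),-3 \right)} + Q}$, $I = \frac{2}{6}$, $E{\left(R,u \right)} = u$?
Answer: $\frac{15}{8} \approx 1.875$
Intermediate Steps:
$I = \frac{1}{3}$ ($I = 2 \cdot \frac{1}{6} = \frac{1}{3} \approx 0.33333$)
$t{\left(j,Q \right)} = \frac{1}{-3 + Q}$
$- t{\left(7,I \right)} 5 = - \frac{1}{-3 + \frac{1}{3}} \cdot 5 = - \frac{1}{- \frac{8}{3}} \cdot 5 = \left(-1\right) \left(- \frac{3}{8}\right) 5 = \frac{3}{8} \cdot 5 = \frac{15}{8}$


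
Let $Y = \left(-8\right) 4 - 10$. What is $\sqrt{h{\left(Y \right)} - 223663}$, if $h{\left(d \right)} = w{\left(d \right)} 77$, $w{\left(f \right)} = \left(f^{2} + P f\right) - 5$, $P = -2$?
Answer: $2 i \sqrt{20438} \approx 285.92 i$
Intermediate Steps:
$w{\left(f \right)} = -5 + f^{2} - 2 f$ ($w{\left(f \right)} = \left(f^{2} - 2 f\right) - 5 = -5 + f^{2} - 2 f$)
$Y = -42$ ($Y = -32 - 10 = -42$)
$h{\left(d \right)} = -385 - 154 d + 77 d^{2}$ ($h{\left(d \right)} = \left(-5 + d^{2} - 2 d\right) 77 = -385 - 154 d + 77 d^{2}$)
$\sqrt{h{\left(Y \right)} - 223663} = \sqrt{\left(-385 - -6468 + 77 \left(-42\right)^{2}\right) - 223663} = \sqrt{\left(-385 + 6468 + 77 \cdot 1764\right) - 223663} = \sqrt{\left(-385 + 6468 + 135828\right) - 223663} = \sqrt{141911 - 223663} = \sqrt{-81752} = 2 i \sqrt{20438}$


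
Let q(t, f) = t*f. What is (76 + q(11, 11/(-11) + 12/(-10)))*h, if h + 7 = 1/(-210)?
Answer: -54427/150 ≈ -362.85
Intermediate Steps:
h = -1471/210 (h = -7 + 1/(-210) = -7 - 1/210 = -1471/210 ≈ -7.0048)
q(t, f) = f*t
(76 + q(11, 11/(-11) + 12/(-10)))*h = (76 + (11/(-11) + 12/(-10))*11)*(-1471/210) = (76 + (11*(-1/11) + 12*(-⅒))*11)*(-1471/210) = (76 + (-1 - 6/5)*11)*(-1471/210) = (76 - 11/5*11)*(-1471/210) = (76 - 121/5)*(-1471/210) = (259/5)*(-1471/210) = -54427/150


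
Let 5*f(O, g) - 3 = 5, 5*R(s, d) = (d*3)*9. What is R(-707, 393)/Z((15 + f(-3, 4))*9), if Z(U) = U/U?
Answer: 10611/5 ≈ 2122.2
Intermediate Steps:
R(s, d) = 27*d/5 (R(s, d) = ((d*3)*9)/5 = ((3*d)*9)/5 = (27*d)/5 = 27*d/5)
f(O, g) = 8/5 (f(O, g) = 3/5 + (1/5)*5 = 3/5 + 1 = 8/5)
Z(U) = 1
R(-707, 393)/Z((15 + f(-3, 4))*9) = ((27/5)*393)/1 = (10611/5)*1 = 10611/5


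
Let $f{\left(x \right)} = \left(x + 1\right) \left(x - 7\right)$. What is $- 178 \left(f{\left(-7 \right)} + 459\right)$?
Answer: $-96654$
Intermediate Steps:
$f{\left(x \right)} = \left(1 + x\right) \left(-7 + x\right)$
$- 178 \left(f{\left(-7 \right)} + 459\right) = - 178 \left(\left(-7 + \left(-7\right)^{2} - -42\right) + 459\right) = - 178 \left(\left(-7 + 49 + 42\right) + 459\right) = - 178 \left(84 + 459\right) = \left(-178\right) 543 = -96654$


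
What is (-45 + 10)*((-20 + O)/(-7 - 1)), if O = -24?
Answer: -385/2 ≈ -192.50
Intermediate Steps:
(-45 + 10)*((-20 + O)/(-7 - 1)) = (-45 + 10)*((-20 - 24)/(-7 - 1)) = -(-1540)/(-8) = -(-1540)*(-1)/8 = -35*11/2 = -385/2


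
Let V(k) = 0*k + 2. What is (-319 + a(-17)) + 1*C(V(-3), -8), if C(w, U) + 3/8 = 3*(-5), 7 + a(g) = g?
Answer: -2867/8 ≈ -358.38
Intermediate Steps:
a(g) = -7 + g
V(k) = 2 (V(k) = 0 + 2 = 2)
C(w, U) = -123/8 (C(w, U) = -3/8 + 3*(-5) = -3/8 - 15 = -123/8)
(-319 + a(-17)) + 1*C(V(-3), -8) = (-319 + (-7 - 17)) + 1*(-123/8) = (-319 - 24) - 123/8 = -343 - 123/8 = -2867/8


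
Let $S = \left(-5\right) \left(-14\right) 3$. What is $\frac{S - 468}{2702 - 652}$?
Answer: $- \frac{129}{1025} \approx -0.12585$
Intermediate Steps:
$S = 210$ ($S = 70 \cdot 3 = 210$)
$\frac{S - 468}{2702 - 652} = \frac{210 - 468}{2702 - 652} = - \frac{258}{2050} = \left(-258\right) \frac{1}{2050} = - \frac{129}{1025}$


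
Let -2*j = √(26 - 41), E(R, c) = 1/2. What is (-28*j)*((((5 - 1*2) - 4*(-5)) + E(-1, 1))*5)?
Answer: 1645*I*√15 ≈ 6371.1*I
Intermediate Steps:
E(R, c) = ½
j = -I*√15/2 (j = -√(26 - 41)/2 = -I*√15/2 ≈ -1.9365*I)
(-28*j)*((((5 - 1*2) - 4*(-5)) + E(-1, 1))*5) = (-(-14)*I*√15)*((((5 - 1*2) - 4*(-5)) + ½)*5) = (14*I*√15)*((((5 - 2) + 20) + ½)*5) = (14*I*√15)*(((3 + 20) + ½)*5) = (14*I*√15)*((23 + ½)*5) = (14*I*√15)*((47/2)*5) = (14*I*√15)*(235/2) = 1645*I*√15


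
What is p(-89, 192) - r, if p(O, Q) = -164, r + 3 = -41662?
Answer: 41501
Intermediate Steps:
r = -41665 (r = -3 - 41662 = -41665)
p(-89, 192) - r = -164 - 1*(-41665) = -164 + 41665 = 41501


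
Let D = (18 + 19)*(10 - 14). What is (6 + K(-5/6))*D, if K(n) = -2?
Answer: -592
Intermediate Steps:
D = -148 (D = 37*(-4) = -148)
(6 + K(-5/6))*D = (6 - 2)*(-148) = 4*(-148) = -592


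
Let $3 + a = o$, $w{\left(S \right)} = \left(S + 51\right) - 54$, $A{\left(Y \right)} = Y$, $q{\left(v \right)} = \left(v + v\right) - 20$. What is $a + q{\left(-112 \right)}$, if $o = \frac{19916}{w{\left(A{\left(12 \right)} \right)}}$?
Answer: $\frac{17693}{9} \approx 1965.9$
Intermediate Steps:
$q{\left(v \right)} = -20 + 2 v$ ($q{\left(v \right)} = 2 v - 20 = -20 + 2 v$)
$w{\left(S \right)} = -3 + S$ ($w{\left(S \right)} = \left(51 + S\right) - 54 = -3 + S$)
$o = \frac{19916}{9}$ ($o = \frac{19916}{-3 + 12} = \frac{19916}{9} \approx 2212.9$)
$a = \frac{19889}{9}$ ($a = -3 + \frac{19916}{9} = \frac{19889}{9} \approx 2209.9$)
$a + q{\left(-112 \right)} = \frac{19889}{9} + \left(-20 + 2 \left(-112\right)\right) = \frac{19889}{9} - 244 = \frac{17693}{9}$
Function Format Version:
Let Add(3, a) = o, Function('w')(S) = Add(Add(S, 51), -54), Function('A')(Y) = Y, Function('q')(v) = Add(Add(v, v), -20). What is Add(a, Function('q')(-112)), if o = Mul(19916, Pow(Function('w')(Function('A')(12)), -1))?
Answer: Rational(17693, 9) ≈ 1965.9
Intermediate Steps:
Function('q')(v) = Add(-20, Mul(2, v)) (Function('q')(v) = Add(Mul(2, v), -20) = Add(-20, Mul(2, v)))
Function('w')(S) = Add(-3, S) (Function('w')(S) = Add(Add(51, S), -54) = Add(-3, S))
o = Rational(19916, 9) (o = Mul(19916, Pow(Add(-3, 12), -1)) = Mul(19916, Pow(9, -1)) = Mul(19916, Rational(1, 9)) = Rational(19916, 9) ≈ 2212.9)
a = Rational(19889, 9) (a = Add(-3, Rational(19916, 9)) = Rational(19889, 9) ≈ 2209.9)
Add(a, Function('q')(-112)) = Add(Rational(19889, 9), Add(-20, Mul(2, -112))) = Add(Rational(19889, 9), Add(-20, -224)) = Add(Rational(19889, 9), -244) = Rational(17693, 9)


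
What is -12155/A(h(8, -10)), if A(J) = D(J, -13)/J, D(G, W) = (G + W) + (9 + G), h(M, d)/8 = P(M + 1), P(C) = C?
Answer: -43758/7 ≈ -6251.1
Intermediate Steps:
h(M, d) = 8 + 8*M (h(M, d) = 8*(M + 1) = 8*(1 + M) = 8 + 8*M)
D(G, W) = 9 + W + 2*G
A(J) = (-4 + 2*J)/J (A(J) = (9 - 13 + 2*J)/J = (-4 + 2*J)/J)
-12155/A(h(8, -10)) = -12155/(2 - 4/(8 + 8*8)) = -12155/(2 - 4/(8 + 64)) = -12155/(2 - 4/72) = -12155/(2 - 4*1/72) = -12155/(2 - 1/18) = -12155/35/18 = -12155*18/35 = -43758/7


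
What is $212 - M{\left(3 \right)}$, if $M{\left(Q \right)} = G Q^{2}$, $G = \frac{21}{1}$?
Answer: $23$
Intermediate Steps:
$G = 21$ ($G = 21 \cdot 1 = 21$)
$M{\left(Q \right)} = 21 Q^{2}$
$212 - M{\left(3 \right)} = 212 - 21 \cdot 3^{2} = 212 - 21 \cdot 9 = 212 - 189 = 23$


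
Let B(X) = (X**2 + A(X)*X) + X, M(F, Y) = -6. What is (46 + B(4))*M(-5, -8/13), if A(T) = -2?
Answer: -348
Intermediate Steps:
B(X) = X**2 - X (B(X) = (X**2 - 2*X) + X = X**2 - X)
(46 + B(4))*M(-5, -8/13) = (46 + 4*(-1 + 4))*(-6) = (46 + 4*3)*(-6) = (46 + 12)*(-6) = 58*(-6) = -348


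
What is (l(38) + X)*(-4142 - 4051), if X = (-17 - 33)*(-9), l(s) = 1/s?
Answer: -140108493/38 ≈ -3.6871e+6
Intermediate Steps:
X = 450 (X = -50*(-9) = 450)
(l(38) + X)*(-4142 - 4051) = (1/38 + 450)*(-4142 - 4051) = (1/38 + 450)*(-8193) = (17101/38)*(-8193) = -140108493/38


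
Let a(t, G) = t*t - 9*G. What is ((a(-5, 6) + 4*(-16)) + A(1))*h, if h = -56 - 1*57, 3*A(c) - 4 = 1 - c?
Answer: 31075/3 ≈ 10358.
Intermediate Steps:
a(t, G) = t² - 9*G
A(c) = 5/3 - c/3 (A(c) = 4/3 + (1 - c)/3 = 4/3 + (⅓ - c/3) = 5/3 - c/3)
h = -113 (h = -56 - 57 = -113)
((a(-5, 6) + 4*(-16)) + A(1))*h = ((((-5)² - 9*6) + 4*(-16)) + (5/3 - ⅓*1))*(-113) = (((25 - 54) - 64) + (5/3 - ⅓))*(-113) = ((-29 - 64) + 4/3)*(-113) = (-93 + 4/3)*(-113) = -275/3*(-113) = 31075/3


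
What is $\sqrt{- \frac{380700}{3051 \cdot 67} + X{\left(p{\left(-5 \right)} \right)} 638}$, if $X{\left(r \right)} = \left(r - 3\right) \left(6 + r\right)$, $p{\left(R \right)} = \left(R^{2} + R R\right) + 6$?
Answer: $\frac{2 \sqrt{30042381241022}}{7571} \approx 1447.9$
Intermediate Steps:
$p{\left(R \right)} = 6 + 2 R^{2}$ ($p{\left(R \right)} = \left(R^{2} + R^{2}\right) + 6 = 2 R^{2} + 6 = 6 + 2 R^{2}$)
$X{\left(r \right)} = \left(-3 + r\right) \left(6 + r\right)$
$\sqrt{- \frac{380700}{3051 \cdot 67} + X{\left(p{\left(-5 \right)} \right)} 638} = \sqrt{- \frac{380700}{3051 \cdot 67} + \left(-18 + \left(6 + 2 \left(-5\right)^{2}\right)^{2} + 3 \left(6 + 2 \left(-5\right)^{2}\right)\right) 638} = \sqrt{- \frac{380700}{204417} + \left(-18 + \left(6 + 2 \cdot 25\right)^{2} + 3 \left(6 + 2 \cdot 25\right)\right) 638} = \sqrt{\left(-380700\right) \frac{1}{204417} + \left(-18 + \left(6 + 50\right)^{2} + 3 \left(6 + 50\right)\right) 638} = \sqrt{- \frac{14100}{7571} + \left(-18 + 56^{2} + 3 \cdot 56\right) 638} = \sqrt{- \frac{14100}{7571} + \left(-18 + 3136 + 168\right) 638} = \sqrt{- \frac{14100}{7571} + 3286 \cdot 638} = \sqrt{- \frac{14100}{7571} + 2096468} = \sqrt{\frac{15872345128}{7571}} = \frac{2 \sqrt{30042381241022}}{7571}$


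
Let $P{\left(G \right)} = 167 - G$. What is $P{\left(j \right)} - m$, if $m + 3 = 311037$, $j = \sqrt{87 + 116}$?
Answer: $-310867 - \sqrt{203} \approx -3.1088 \cdot 10^{5}$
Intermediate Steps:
$j = \sqrt{203} \approx 14.248$
$m = 311034$ ($m = -3 + 311037 = 311034$)
$P{\left(j \right)} - m = \left(167 - \sqrt{203}\right) - 311034 = -310867 - \sqrt{203}$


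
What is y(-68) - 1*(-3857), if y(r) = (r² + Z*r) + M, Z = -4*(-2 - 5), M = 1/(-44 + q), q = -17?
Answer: 401196/61 ≈ 6577.0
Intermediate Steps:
M = -1/61 (M = 1/(-44 - 17) = 1/(-61) = -1/61 ≈ -0.016393)
Z = 28 (Z = -4*(-7) = 28)
y(r) = -1/61 + r² + 28*r (y(r) = (r² + 28*r) - 1/61 = -1/61 + r² + 28*r)
y(-68) - 1*(-3857) = (-1/61 + (-68)² + 28*(-68)) - 1*(-3857) = (-1/61 + 4624 - 1904) + 3857 = 165919/61 + 3857 = 401196/61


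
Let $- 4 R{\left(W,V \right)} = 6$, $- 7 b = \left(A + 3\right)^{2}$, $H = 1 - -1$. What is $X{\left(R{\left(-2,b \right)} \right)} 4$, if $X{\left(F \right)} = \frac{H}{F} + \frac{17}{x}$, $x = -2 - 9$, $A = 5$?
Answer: $- \frac{380}{33} \approx -11.515$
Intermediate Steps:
$H = 2$ ($H = 1 + 1 = 2$)
$b = - \frac{64}{7}$ ($b = - \frac{\left(5 + 3\right)^{2}}{7} = - \frac{8^{2}}{7} = \left(- \frac{1}{7}\right) 64 = - \frac{64}{7} \approx -9.1429$)
$R{\left(W,V \right)} = - \frac{3}{2}$ ($R{\left(W,V \right)} = \left(- \frac{1}{4}\right) 6 = - \frac{3}{2}$)
$x = -11$ ($x = -2 - 9 = -11$)
$X{\left(F \right)} = - \frac{17}{11} + \frac{2}{F}$ ($X{\left(F \right)} = \frac{2}{F} + \frac{17}{-11} = \frac{2}{F} + 17 \left(- \frac{1}{11}\right) = \frac{2}{F} - \frac{17}{11} = - \frac{17}{11} + \frac{2}{F}$)
$X{\left(R{\left(-2,b \right)} \right)} 4 = \left(- \frac{17}{11} + \frac{2}{- \frac{3}{2}}\right) 4 = \left(- \frac{17}{11} + 2 \left(- \frac{2}{3}\right)\right) 4 = \left(- \frac{17}{11} - \frac{4}{3}\right) 4 = \left(- \frac{95}{33}\right) 4 = - \frac{380}{33}$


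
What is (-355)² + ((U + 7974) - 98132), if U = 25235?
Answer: 61102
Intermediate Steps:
(-355)² + ((U + 7974) - 98132) = (-355)² + ((25235 + 7974) - 98132) = 126025 + (33209 - 98132) = 126025 - 64923 = 61102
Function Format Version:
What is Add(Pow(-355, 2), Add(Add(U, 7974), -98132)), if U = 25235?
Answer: 61102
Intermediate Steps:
Add(Pow(-355, 2), Add(Add(U, 7974), -98132)) = Add(Pow(-355, 2), Add(Add(25235, 7974), -98132)) = Add(126025, Add(33209, -98132)) = Add(126025, -64923) = 61102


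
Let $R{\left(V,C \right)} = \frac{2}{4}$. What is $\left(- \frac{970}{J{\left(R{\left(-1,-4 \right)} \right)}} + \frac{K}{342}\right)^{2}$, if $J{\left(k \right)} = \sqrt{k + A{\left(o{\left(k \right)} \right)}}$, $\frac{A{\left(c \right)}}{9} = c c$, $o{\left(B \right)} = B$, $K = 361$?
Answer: $\frac{1219410371}{3564} - \frac{36860 \sqrt{11}}{99} \approx 3.4091 \cdot 10^{5}$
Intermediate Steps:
$A{\left(c \right)} = 9 c^{2}$ ($A{\left(c \right)} = 9 c c = 9 c^{2}$)
$R{\left(V,C \right)} = \frac{1}{2}$ ($R{\left(V,C \right)} = 2 \cdot \frac{1}{4} = \frac{1}{2}$)
$J{\left(k \right)} = \sqrt{k + 9 k^{2}}$
$\left(- \frac{970}{J{\left(R{\left(-1,-4 \right)} \right)}} + \frac{K}{342}\right)^{2} = \left(- \frac{970}{\sqrt{\frac{1 + 9 \cdot \frac{1}{2}}{2}}} + \frac{361}{342}\right)^{2} = \left(- \frac{970}{\sqrt{\frac{1 + \frac{9}{2}}{2}}} + 361 \cdot \frac{1}{342}\right)^{2} = \left(- \frac{970}{\sqrt{\frac{1}{2} \cdot \frac{11}{2}}} + \frac{19}{18}\right)^{2} = \left(- \frac{970}{\sqrt{\frac{11}{4}}} + \frac{19}{18}\right)^{2} = \left(- \frac{970}{\frac{1}{2} \sqrt{11}} + \frac{19}{18}\right)^{2} = \left(- 970 \frac{2 \sqrt{11}}{11} + \frac{19}{18}\right)^{2} = \left(- \frac{1940 \sqrt{11}}{11} + \frac{19}{18}\right)^{2} = \left(\frac{19}{18} - \frac{1940 \sqrt{11}}{11}\right)^{2}$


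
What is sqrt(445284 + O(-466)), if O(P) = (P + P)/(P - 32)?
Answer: sqrt(27608169318)/249 ≈ 667.30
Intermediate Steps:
O(P) = 2*P/(-32 + P) (O(P) = (2*P)/(-32 + P) = 2*P/(-32 + P))
sqrt(445284 + O(-466)) = sqrt(445284 + 2*(-466)/(-32 - 466)) = sqrt(445284 + 2*(-466)/(-498)) = sqrt(445284 + 2*(-466)*(-1/498)) = sqrt(445284 + 466/249) = sqrt(110876182/249) = sqrt(27608169318)/249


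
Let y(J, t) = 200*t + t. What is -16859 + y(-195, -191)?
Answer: -55250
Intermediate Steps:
y(J, t) = 201*t
-16859 + y(-195, -191) = -16859 + 201*(-191) = -16859 - 38391 = -55250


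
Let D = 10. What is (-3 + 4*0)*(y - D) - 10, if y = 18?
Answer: -34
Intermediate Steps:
(-3 + 4*0)*(y - D) - 10 = (-3 + 4*0)*(18 - 1*10) - 10 = (-3 + 0)*(18 - 10) - 10 = -3*8 - 10 = -24 - 10 = -34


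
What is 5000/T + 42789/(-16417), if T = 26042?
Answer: -516113069/213765757 ≈ -2.4144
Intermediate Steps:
5000/T + 42789/(-16417) = 5000/26042 + 42789/(-16417) = 5000*(1/26042) + 42789*(-1/16417) = 2500/13021 - 42789/16417 = -516113069/213765757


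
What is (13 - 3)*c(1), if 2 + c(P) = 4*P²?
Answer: 20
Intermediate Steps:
c(P) = -2 + 4*P²
(13 - 3)*c(1) = (13 - 3)*(-2 + 4*1²) = 10*(-2 + 4*1) = 10*(-2 + 4) = 10*2 = 20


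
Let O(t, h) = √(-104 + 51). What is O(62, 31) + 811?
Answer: 811 + I*√53 ≈ 811.0 + 7.2801*I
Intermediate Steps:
O(t, h) = I*√53 (O(t, h) = √(-53) = I*√53)
O(62, 31) + 811 = I*√53 + 811 = 811 + I*√53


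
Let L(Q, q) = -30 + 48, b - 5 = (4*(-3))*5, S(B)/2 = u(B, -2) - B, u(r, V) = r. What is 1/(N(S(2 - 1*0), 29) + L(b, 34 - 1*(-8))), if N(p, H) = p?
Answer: 1/18 ≈ 0.055556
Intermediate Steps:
S(B) = 0 (S(B) = 2*(B - B) = 2*0 = 0)
b = -55 (b = 5 + (4*(-3))*5 = 5 - 12*5 = 5 - 60 = -55)
L(Q, q) = 18
1/(N(S(2 - 1*0), 29) + L(b, 34 - 1*(-8))) = 1/(0 + 18) = 1/18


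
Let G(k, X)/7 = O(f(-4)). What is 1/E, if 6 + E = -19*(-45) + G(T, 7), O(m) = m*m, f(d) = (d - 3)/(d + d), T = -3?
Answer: 64/54679 ≈ 0.0011705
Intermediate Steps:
f(d) = (-3 + d)/(2*d) (f(d) = (-3 + d)/((2*d)) = (-3 + d)*(1/(2*d)) = (-3 + d)/(2*d))
O(m) = m**2
G(k, X) = 343/64 (G(k, X) = 7*((1/2)*(-3 - 4)/(-4))**2 = 7*((1/2)*(-1/4)*(-7))**2 = 7*(7/8)**2 = 7*(49/64) = 343/64)
E = 54679/64 (E = -6 + (-19*(-45) + 343/64) = -6 + (855 + 343/64) = -6 + 55063/64 = 54679/64 ≈ 854.36)
1/E = 1/(54679/64) = 64/54679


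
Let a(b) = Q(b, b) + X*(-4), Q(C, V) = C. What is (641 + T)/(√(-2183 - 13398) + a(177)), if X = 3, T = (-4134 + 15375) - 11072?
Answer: 66825/21403 - 405*I*√15581/21403 ≈ 3.1222 - 2.362*I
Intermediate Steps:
T = 169 (T = 11241 - 11072 = 169)
a(b) = -12 + b (a(b) = b + 3*(-4) = b - 12 = -12 + b)
(641 + T)/(√(-2183 - 13398) + a(177)) = (641 + 169)/(√(-2183 - 13398) + (-12 + 177)) = 810/(√(-15581) + 165) = 810/(I*√15581 + 165) = 810/(165 + I*√15581)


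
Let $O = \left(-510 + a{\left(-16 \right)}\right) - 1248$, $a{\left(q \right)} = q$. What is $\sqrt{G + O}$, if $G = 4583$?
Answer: $53$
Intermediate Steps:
$O = -1774$ ($O = \left(-510 - 16\right) - 1248 = -526 - 1248 = -1774$)
$\sqrt{G + O} = \sqrt{4583 - 1774} = \sqrt{2809} = 53$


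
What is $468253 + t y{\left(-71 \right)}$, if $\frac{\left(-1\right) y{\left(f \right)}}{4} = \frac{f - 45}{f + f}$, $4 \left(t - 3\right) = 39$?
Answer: $\frac{33243005}{71} \approx 4.6821 \cdot 10^{5}$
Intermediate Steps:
$t = \frac{51}{4}$ ($t = 3 + \frac{1}{4} \cdot 39 = 3 + \frac{39}{4} = \frac{51}{4} \approx 12.75$)
$y{\left(f \right)} = - \frac{2 \left(-45 + f\right)}{f}$ ($y{\left(f \right)} = - 4 \frac{f - 45}{f + f} = - 4 \frac{-45 + f}{2 f} = - \frac{2 \left(-45 + f\right)}{f}$)
$468253 + t y{\left(-71 \right)} = 468253 + \frac{51 \left(-2 + \frac{90}{-71}\right)}{4} = 468253 + \frac{51 \left(-2 + 90 \left(- \frac{1}{71}\right)\right)}{4} = 468253 + \frac{51 \left(-2 - \frac{90}{71}\right)}{4} = 468253 + \frac{51}{4} \left(- \frac{232}{71}\right) = 468253 - \frac{2958}{71} = \frac{33243005}{71}$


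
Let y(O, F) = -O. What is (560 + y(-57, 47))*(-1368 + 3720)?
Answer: 1451184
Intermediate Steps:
(560 + y(-57, 47))*(-1368 + 3720) = (560 - 1*(-57))*(-1368 + 3720) = (560 + 57)*2352 = 617*2352 = 1451184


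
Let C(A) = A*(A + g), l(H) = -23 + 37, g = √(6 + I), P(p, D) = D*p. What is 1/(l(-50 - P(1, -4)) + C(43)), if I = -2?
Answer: 1/1949 ≈ 0.00051308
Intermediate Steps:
g = 2 (g = √(6 - 2) = √4 = 2)
l(H) = 14
C(A) = A*(2 + A) (C(A) = A*(A + 2) = A*(2 + A))
1/(l(-50 - P(1, -4)) + C(43)) = 1/(14 + 43*(2 + 43)) = 1/(14 + 43*45) = 1/(14 + 1935) = 1/1949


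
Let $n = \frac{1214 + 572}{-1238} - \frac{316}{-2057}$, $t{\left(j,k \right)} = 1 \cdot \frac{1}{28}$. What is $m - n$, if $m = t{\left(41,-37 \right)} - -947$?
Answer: $\frac{33809601627}{35651924} \approx 948.32$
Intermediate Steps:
$t{\left(j,k \right)} = \frac{1}{28}$ ($t{\left(j,k \right)} = 1 \cdot \frac{1}{28} = \frac{1}{28}$)
$m = \frac{26517}{28}$ ($m = \frac{1}{28} - -947 = \frac{1}{28} + 947 = \frac{26517}{28} \approx 947.04$)
$n = - \frac{1641297}{1273283}$ ($n = 1786 \left(- \frac{1}{1238}\right) - - \frac{316}{2057} = - \frac{893}{619} + \frac{316}{2057} = - \frac{1641297}{1273283} \approx -1.289$)
$m - n = \frac{26517}{28} - - \frac{1641297}{1273283} = \frac{26517}{28} + \frac{1641297}{1273283} = \frac{33809601627}{35651924}$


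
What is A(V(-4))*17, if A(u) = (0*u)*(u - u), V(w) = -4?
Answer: 0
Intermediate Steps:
A(u) = 0 (A(u) = 0*0 = 0)
A(V(-4))*17 = 0*17 = 0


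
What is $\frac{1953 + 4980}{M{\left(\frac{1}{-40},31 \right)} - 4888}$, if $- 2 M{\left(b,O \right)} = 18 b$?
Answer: $- \frac{277320}{195511} \approx -1.4184$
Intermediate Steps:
$M{\left(b,O \right)} = - 9 b$ ($M{\left(b,O \right)} = - \frac{18 b}{2} = - 9 b$)
$\frac{1953 + 4980}{M{\left(\frac{1}{-40},31 \right)} - 4888} = \frac{1953 + 4980}{- \frac{9}{-40} - 4888} = \frac{6933}{\left(-9\right) \left(- \frac{1}{40}\right) - 4888} = \frac{6933}{\frac{9}{40} - 4888} = \frac{6933}{- \frac{195511}{40}} = 6933 \left(- \frac{40}{195511}\right) = - \frac{277320}{195511}$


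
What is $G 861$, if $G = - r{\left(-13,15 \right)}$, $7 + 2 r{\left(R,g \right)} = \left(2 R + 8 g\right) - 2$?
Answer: $- \frac{73185}{2} \approx -36593.0$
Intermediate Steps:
$r{\left(R,g \right)} = - \frac{9}{2} + R + 4 g$ ($r{\left(R,g \right)} = - \frac{7}{2} + \frac{\left(2 R + 8 g\right) - 2}{2} = - \frac{7}{2} + \frac{-2 + 2 R + 8 g}{2} = - \frac{7}{2} + \left(-1 + R + 4 g\right) = - \frac{9}{2} + R + 4 g$)
$G = - \frac{85}{2}$ ($G = - (- \frac{9}{2} - 13 + 4 \cdot 15) = - (- \frac{9}{2} - 13 + 60) = \left(-1\right) \frac{85}{2} = - \frac{85}{2} \approx -42.5$)
$G 861 = \left(- \frac{85}{2}\right) 861 = - \frac{73185}{2}$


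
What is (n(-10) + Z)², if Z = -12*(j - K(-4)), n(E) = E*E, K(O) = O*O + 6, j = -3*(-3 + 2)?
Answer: 107584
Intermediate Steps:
j = 3 (j = -3*(-1) = 3)
K(O) = 6 + O² (K(O) = O² + 6 = 6 + O²)
n(E) = E²
Z = 228 (Z = -12*(3 - (6 + (-4)²)) = -12*(3 - (6 + 16)) = -12*(3 - 1*22) = -12*(3 - 22) = -12*(-19) = 228)
(n(-10) + Z)² = ((-10)² + 228)² = (100 + 228)² = 328² = 107584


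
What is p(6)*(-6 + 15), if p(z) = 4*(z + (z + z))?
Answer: 648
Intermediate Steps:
p(z) = 12*z (p(z) = 4*(z + 2*z) = 4*(3*z) = 12*z)
p(6)*(-6 + 15) = (12*6)*(-6 + 15) = 72*9 = 648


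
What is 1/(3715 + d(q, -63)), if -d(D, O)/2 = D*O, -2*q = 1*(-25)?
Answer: 1/5290 ≈ 0.00018904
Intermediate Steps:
q = 25/2 (q = -(-25)/2 = -½*(-25) = 25/2 ≈ 12.500)
d(D, O) = -2*D*O
1/(3715 + d(q, -63)) = 1/(3715 - 2*25/2*(-63)) = 1/(3715 + 1575) = 1/5290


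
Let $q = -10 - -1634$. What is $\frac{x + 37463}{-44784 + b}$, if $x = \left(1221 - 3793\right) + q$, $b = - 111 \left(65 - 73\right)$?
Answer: $- \frac{36515}{43896} \approx -0.83185$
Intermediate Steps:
$b = 888$ ($b = \left(-111\right) \left(-8\right) = 888$)
$q = 1624$ ($q = -10 + 1634 = 1624$)
$x = -948$ ($x = \left(1221 - 3793\right) + 1624 = -2572 + 1624 = -948$)
$\frac{x + 37463}{-44784 + b} = \frac{-948 + 37463}{-44784 + 888} = \frac{36515}{-43896} = 36515 \left(- \frac{1}{43896}\right) = - \frac{36515}{43896}$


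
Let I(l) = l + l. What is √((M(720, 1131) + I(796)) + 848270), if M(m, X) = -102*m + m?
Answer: √777142 ≈ 881.56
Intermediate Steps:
I(l) = 2*l
M(m, X) = -101*m
√((M(720, 1131) + I(796)) + 848270) = √((-101*720 + 2*796) + 848270) = √((-72720 + 1592) + 848270) = √(-71128 + 848270) = √777142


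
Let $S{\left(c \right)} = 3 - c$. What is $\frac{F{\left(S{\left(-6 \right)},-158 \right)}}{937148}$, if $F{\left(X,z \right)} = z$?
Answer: $- \frac{79}{468574} \approx -0.0001686$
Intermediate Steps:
$\frac{F{\left(S{\left(-6 \right)},-158 \right)}}{937148} = - \frac{158}{937148} = \left(-158\right) \frac{1}{937148} = - \frac{79}{468574}$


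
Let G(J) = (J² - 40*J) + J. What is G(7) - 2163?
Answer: -2387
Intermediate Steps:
G(J) = J² - 39*J
G(7) - 2163 = 7*(-39 + 7) - 2163 = 7*(-32) - 2163 = -224 - 2163 = -2387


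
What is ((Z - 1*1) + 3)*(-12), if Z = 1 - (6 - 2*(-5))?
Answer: 156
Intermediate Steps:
Z = -15 (Z = 1 - (6 + 10) = 1 - 1*16 = 1 - 16 = -15)
((Z - 1*1) + 3)*(-12) = ((-15 - 1*1) + 3)*(-12) = ((-15 - 1) + 3)*(-12) = (-16 + 3)*(-12) = -13*(-12) = 156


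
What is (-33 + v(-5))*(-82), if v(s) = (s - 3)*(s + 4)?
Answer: 2050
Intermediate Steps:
v(s) = (-3 + s)*(4 + s)
(-33 + v(-5))*(-82) = (-33 + (-12 - 5 + (-5)²))*(-82) = (-33 + (-12 - 5 + 25))*(-82) = (-33 + 8)*(-82) = -25*(-82) = 2050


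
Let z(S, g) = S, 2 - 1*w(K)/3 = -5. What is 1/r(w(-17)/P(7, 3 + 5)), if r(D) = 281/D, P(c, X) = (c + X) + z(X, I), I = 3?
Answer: 21/6463 ≈ 0.0032493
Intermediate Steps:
w(K) = 21 (w(K) = 6 - 3*(-5) = 6 + 15 = 21)
P(c, X) = c + 2*X (P(c, X) = (c + X) + X = (X + c) + X = c + 2*X)
1/r(w(-17)/P(7, 3 + 5)) = 1/(281/((21/(7 + 2*(3 + 5))))) = 1/(281/((21/(7 + 2*8)))) = 1/(281/((21/(7 + 16)))) = 1/(281/((21/23))) = 1/(281/((21*(1/23)))) = 1/(281/(21/23)) = 1/(281*(23/21)) = 1/(6463/21) = 21/6463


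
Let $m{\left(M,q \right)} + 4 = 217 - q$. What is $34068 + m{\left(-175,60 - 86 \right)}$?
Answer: $34307$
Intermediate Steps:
$m{\left(M,q \right)} = 213 - q$ ($m{\left(M,q \right)} = -4 - \left(-217 + q\right) = 213 - q$)
$34068 + m{\left(-175,60 - 86 \right)} = 34068 + \left(213 - \left(60 - 86\right)\right) = 34068 + \left(213 - -26\right) = 34068 + \left(213 + 26\right) = 34068 + 239 = 34307$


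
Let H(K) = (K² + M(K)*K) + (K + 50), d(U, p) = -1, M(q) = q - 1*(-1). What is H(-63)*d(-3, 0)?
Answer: -7862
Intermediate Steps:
M(q) = 1 + q (M(q) = q + 1 = 1 + q)
H(K) = 50 + K + K² + K*(1 + K) (H(K) = (K² + (1 + K)*K) + (K + 50) = (K² + K*(1 + K)) + (50 + K) = 50 + K + K² + K*(1 + K))
H(-63)*d(-3, 0) = (50 + 2*(-63) + 2*(-63)²)*(-1) = (50 - 126 + 2*3969)*(-1) = (50 - 126 + 7938)*(-1) = 7862*(-1) = -7862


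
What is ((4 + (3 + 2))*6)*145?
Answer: 7830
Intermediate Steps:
((4 + (3 + 2))*6)*145 = ((4 + 5)*6)*145 = (9*6)*145 = 54*145 = 7830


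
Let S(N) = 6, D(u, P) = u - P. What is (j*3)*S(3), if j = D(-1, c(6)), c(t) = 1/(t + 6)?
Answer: -39/2 ≈ -19.500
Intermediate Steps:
c(t) = 1/(6 + t)
j = -13/12 (j = -1 - 1/(6 + 6) = -1 - 1/12 = -13/12 ≈ -1.0833)
(j*3)*S(3) = -13/12*3*6 = -13/4*6 = -39/2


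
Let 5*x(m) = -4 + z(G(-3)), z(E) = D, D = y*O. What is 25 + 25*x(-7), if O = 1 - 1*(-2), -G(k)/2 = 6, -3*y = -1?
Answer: 10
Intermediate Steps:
y = ⅓ (y = -⅓*(-1) = ⅓ ≈ 0.33333)
G(k) = -12 (G(k) = -2*6 = -12)
O = 3 (O = 1 + 2 = 3)
D = 1 (D = (⅓)*3 = 1)
z(E) = 1
x(m) = -⅗ (x(m) = (-4 + 1)/5 = (⅕)*(-3) = -⅗)
25 + 25*x(-7) = 25 + 25*(-⅗) = 25 - 15 = 10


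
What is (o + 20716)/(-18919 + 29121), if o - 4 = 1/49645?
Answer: 1028644401/506478290 ≈ 2.0310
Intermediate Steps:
o = 198581/49645 (o = 4 + 1/49645 = 198581/49645 ≈ 4.0000)
(o + 20716)/(-18919 + 29121) = (198581/49645 + 20716)/(-18919 + 29121) = (1028644401/49645)/10202 = (1028644401/49645)*(1/10202) = 1028644401/506478290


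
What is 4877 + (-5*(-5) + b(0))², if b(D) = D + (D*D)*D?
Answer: 5502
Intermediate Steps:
b(D) = D + D³ (b(D) = D + D²*D = D + D³)
4877 + (-5*(-5) + b(0))² = 4877 + (-5*(-5) + (0 + 0³))² = 4877 + (25 + (0 + 0))² = 4877 + (25 + 0)² = 4877 + 25² = 4877 + 625 = 5502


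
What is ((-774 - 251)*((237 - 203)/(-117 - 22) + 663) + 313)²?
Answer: 8908069142274624/19321 ≈ 4.6106e+11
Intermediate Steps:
((-774 - 251)*((237 - 203)/(-117 - 22) + 663) + 313)² = (-1025*(34/(-139) + 663) + 313)² = (-1025*(34*(-1/139) + 663) + 313)² = (-1025*(-34/139 + 663) + 313)² = (-1025*92123/139 + 313)² = (-94426075/139 + 313)² = (-94382568/139)² = 8908069142274624/19321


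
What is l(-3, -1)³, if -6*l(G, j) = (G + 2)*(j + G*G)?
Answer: 64/27 ≈ 2.3704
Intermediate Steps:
l(G, j) = -(2 + G)*(j + G²)/6 (l(G, j) = -(G + 2)*(j + G*G)/6 = -(2 + G)*(j + G²)/6)
l(-3, -1)³ = (-⅓*(-1) - ⅓*(-3)² - ⅙*(-3)³ - ⅙*(-3)*(-1))³ = (⅓ - ⅓*9 - ⅙*(-27) - ½)³ = (⅓ - 3 + 9/2 - ½)³ = (4/3)³ = 64/27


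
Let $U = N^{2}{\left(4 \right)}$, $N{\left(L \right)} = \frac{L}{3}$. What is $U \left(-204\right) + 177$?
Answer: $- \frac{557}{3} \approx -185.67$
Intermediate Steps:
$N{\left(L \right)} = \frac{L}{3}$ ($N{\left(L \right)} = L \frac{1}{3} = \frac{L}{3}$)
$U = \frac{16}{9}$ ($U = \left(\frac{1}{3} \cdot 4\right)^{2} = \left(\frac{4}{3}\right)^{2} = \frac{16}{9} \approx 1.7778$)
$U \left(-204\right) + 177 = \frac{16}{9} \left(-204\right) + 177 = - \frac{1088}{3} + 177 = - \frac{557}{3}$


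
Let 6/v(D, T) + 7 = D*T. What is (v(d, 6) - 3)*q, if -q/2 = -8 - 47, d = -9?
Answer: -20790/61 ≈ -340.82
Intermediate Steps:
v(D, T) = 6/(-7 + D*T)
q = 110 (q = -2*(-8 - 47) = -2*(-55) = 110)
(v(d, 6) - 3)*q = (6/(-7 - 9*6) - 3)*110 = (6/(-7 - 54) - 3)*110 = (6/(-61) - 3)*110 = (6*(-1/61) - 3)*110 = (-6/61 - 3)*110 = -189/61*110 = -20790/61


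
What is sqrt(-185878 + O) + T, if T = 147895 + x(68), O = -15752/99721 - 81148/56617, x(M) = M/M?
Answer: 147896 + I*sqrt(5925140670066146362286266)/5645903857 ≈ 1.479e+5 + 431.14*I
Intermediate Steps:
x(M) = 1
O = -8983990692/5645903857 (O = -15752*1/99721 - 81148*1/56617 = -15752/99721 - 81148/56617 = -8983990692/5645903857 ≈ -1.5912)
T = 147896 (T = 147895 + 1 = 147896)
sqrt(-185878 + O) + T = sqrt(-185878 - 8983990692/5645903857) + 147896 = sqrt(-1049458301122138/5645903857) + 147896 = I*sqrt(5925140670066146362286266)/5645903857 + 147896 = 147896 + I*sqrt(5925140670066146362286266)/5645903857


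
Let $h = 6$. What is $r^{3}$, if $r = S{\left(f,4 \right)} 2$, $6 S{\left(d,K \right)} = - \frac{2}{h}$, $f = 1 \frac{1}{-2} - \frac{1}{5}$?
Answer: $- \frac{1}{729} \approx -0.0013717$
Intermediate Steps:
$f = - \frac{7}{10}$ ($f = 1 \left(- \frac{1}{2}\right) - \frac{1}{5} = - \frac{1}{2} - \frac{1}{5} = - \frac{7}{10} \approx -0.7$)
$S{\left(d,K \right)} = - \frac{1}{18}$ ($S{\left(d,K \right)} = \frac{\left(-2\right) \frac{1}{6}}{6} = \frac{1}{6} \left(- \frac{1}{3}\right) = - \frac{1}{18}$)
$r = - \frac{1}{9}$ ($r = \left(- \frac{1}{18}\right) 2 = - \frac{1}{9} \approx -0.11111$)
$r^{3} = \left(- \frac{1}{9}\right)^{3} = - \frac{1}{729}$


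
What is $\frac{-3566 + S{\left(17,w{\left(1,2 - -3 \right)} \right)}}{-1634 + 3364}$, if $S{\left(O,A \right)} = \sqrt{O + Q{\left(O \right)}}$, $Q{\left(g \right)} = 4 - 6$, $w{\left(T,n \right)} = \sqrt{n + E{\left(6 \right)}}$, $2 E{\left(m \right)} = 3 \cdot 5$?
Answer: $- \frac{1783}{865} + \frac{\sqrt{15}}{1730} \approx -2.059$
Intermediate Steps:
$E{\left(m \right)} = \frac{15}{2}$ ($E{\left(m \right)} = \frac{3 \cdot 5}{2} = \frac{1}{2} \cdot 15 = \frac{15}{2}$)
$w{\left(T,n \right)} = \sqrt{\frac{15}{2} + n}$ ($w{\left(T,n \right)} = \sqrt{n + \frac{15}{2}} = \sqrt{\frac{15}{2} + n}$)
$Q{\left(g \right)} = -2$ ($Q{\left(g \right)} = 4 - 6 = -2$)
$S{\left(O,A \right)} = \sqrt{-2 + O}$ ($S{\left(O,A \right)} = \sqrt{O - 2} = \sqrt{-2 + O}$)
$\frac{-3566 + S{\left(17,w{\left(1,2 - -3 \right)} \right)}}{-1634 + 3364} = \frac{-3566 + \sqrt{-2 + 17}}{-1634 + 3364} = \frac{-3566 + \sqrt{15}}{1730} = \left(-3566 + \sqrt{15}\right) \frac{1}{1730} = - \frac{1783}{865} + \frac{\sqrt{15}}{1730}$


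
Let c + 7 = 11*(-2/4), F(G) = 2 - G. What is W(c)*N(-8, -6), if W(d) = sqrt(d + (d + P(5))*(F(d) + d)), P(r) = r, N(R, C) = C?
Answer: -3*I*sqrt(110) ≈ -31.464*I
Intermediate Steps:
c = -25/2 (c = -7 + 11*(-2/4) = -7 + 11*(-2*1/4) = -7 + 11*(-1/2) = -7 - 11/2 = -25/2 ≈ -12.500)
W(d) = sqrt(10 + 3*d) (W(d) = sqrt(d + (d + 5)*((2 - d) + d)) = sqrt(d + (5 + d)*2) = sqrt(d + (10 + 2*d)) = sqrt(10 + 3*d))
W(c)*N(-8, -6) = sqrt(10 + 3*(-25/2))*(-6) = sqrt(10 - 75/2)*(-6) = sqrt(-55/2)*(-6) = (I*sqrt(110)/2)*(-6) = -3*I*sqrt(110)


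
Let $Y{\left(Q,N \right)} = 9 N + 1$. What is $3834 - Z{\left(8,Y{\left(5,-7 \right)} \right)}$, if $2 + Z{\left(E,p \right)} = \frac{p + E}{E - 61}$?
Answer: $\frac{203254}{53} \approx 3835.0$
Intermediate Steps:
$Y{\left(Q,N \right)} = 1 + 9 N$
$Z{\left(E,p \right)} = -2 + \frac{E + p}{-61 + E}$ ($Z{\left(E,p \right)} = -2 + \frac{p + E}{E - 61} = -2 + \frac{E + p}{-61 + E}$)
$3834 - Z{\left(8,Y{\left(5,-7 \right)} \right)} = 3834 - \frac{122 + \left(1 + 9 \left(-7\right)\right) - 8}{-61 + 8} = 3834 - \frac{122 + \left(1 - 63\right) - 8}{-53} = 3834 - - \frac{122 - 62 - 8}{53} = 3834 - \left(- \frac{1}{53}\right) 52 = 3834 - - \frac{52}{53} = 3834 + \frac{52}{53} = \frac{203254}{53}$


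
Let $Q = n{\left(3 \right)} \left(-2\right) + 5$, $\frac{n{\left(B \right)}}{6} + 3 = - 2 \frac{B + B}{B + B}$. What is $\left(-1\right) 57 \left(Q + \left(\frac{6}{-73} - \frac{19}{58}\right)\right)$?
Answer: $- \frac{15588075}{4234} \approx -3681.6$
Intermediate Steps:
$n{\left(B \right)} = -30$ ($n{\left(B \right)} = -18 + 6 \left(- 2 \frac{B + B}{B + B}\right) = -18 + 6 \left(- 2 \frac{2 B}{2 B}\right) = -18 + 6 \left(- 2 \cdot 2 B \frac{1}{2 B}\right) = -18 + 6 \left(\left(-2\right) 1\right) = -18 + 6 \left(-2\right) = -18 - 12 = -30$)
$Q = 65$ ($Q = \left(-30\right) \left(-2\right) + 5 = 60 + 5 = 65$)
$\left(-1\right) 57 \left(Q + \left(\frac{6}{-73} - \frac{19}{58}\right)\right) = \left(-1\right) 57 \left(65 + \left(\frac{6}{-73} - \frac{19}{58}\right)\right) = - 57 \left(65 + \left(6 \left(- \frac{1}{73}\right) - \frac{19}{58}\right)\right) = - 57 \left(65 - \frac{1735}{4234}\right) = \left(-57\right) \frac{273475}{4234} = - \frac{15588075}{4234}$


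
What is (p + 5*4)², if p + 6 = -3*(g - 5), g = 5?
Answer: 196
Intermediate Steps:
p = -6 (p = -6 - 3*(5 - 5) = -6 - 3*0 = -6 + 0 = -6)
(p + 5*4)² = (-6 + 5*4)² = (-6 + 20)² = 14² = 196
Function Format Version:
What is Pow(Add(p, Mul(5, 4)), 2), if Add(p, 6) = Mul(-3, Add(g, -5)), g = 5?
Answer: 196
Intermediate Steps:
p = -6 (p = Add(-6, Mul(-3, Add(5, -5))) = Add(-6, Mul(-3, 0)) = Add(-6, 0) = -6)
Pow(Add(p, Mul(5, 4)), 2) = Pow(Add(-6, Mul(5, 4)), 2) = Pow(Add(-6, 20), 2) = Pow(14, 2) = 196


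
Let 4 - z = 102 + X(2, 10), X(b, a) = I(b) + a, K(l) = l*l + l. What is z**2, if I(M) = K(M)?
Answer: 12996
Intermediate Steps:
K(l) = l + l**2 (K(l) = l**2 + l = l + l**2)
I(M) = M*(1 + M)
X(b, a) = a + b*(1 + b) (X(b, a) = b*(1 + b) + a = a + b*(1 + b))
z = -114 (z = 4 - (102 + (10 + 2*(1 + 2))) = 4 - (102 + (10 + 2*3)) = 4 - (102 + (10 + 6)) = 4 - (102 + 16) = 4 - 1*118 = 4 - 118 = -114)
z**2 = (-114)**2 = 12996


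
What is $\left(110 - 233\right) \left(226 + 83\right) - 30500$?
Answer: $-68507$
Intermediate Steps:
$\left(110 - 233\right) \left(226 + 83\right) - 30500 = \left(-123\right) 309 - 30500 = -38007 - 30500 = -68507$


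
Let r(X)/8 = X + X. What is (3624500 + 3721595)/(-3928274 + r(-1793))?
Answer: -7346095/3956962 ≈ -1.8565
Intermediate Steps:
r(X) = 16*X (r(X) = 8*(X + X) = 8*(2*X) = 16*X)
(3624500 + 3721595)/(-3928274 + r(-1793)) = (3624500 + 3721595)/(-3928274 + 16*(-1793)) = 7346095/(-3928274 - 28688) = 7346095/(-3956962) = 7346095*(-1/3956962) = -7346095/3956962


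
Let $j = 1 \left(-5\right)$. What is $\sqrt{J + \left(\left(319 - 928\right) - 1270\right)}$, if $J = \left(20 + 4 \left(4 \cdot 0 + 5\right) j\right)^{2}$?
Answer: $\sqrt{4521} \approx 67.238$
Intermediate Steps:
$j = -5$
$J = 6400$ ($J = \left(20 + 4 \left(4 \cdot 0 + 5\right) \left(-5\right)\right)^{2} = \left(20 + 4 \left(0 + 5\right) \left(-5\right)\right)^{2} = \left(20 + 4 \cdot 5 \left(-5\right)\right)^{2} = \left(20 + 20 \left(-5\right)\right)^{2} = \left(20 - 100\right)^{2} = \left(-80\right)^{2} = 6400$)
$\sqrt{J + \left(\left(319 - 928\right) - 1270\right)} = \sqrt{6400 + \left(\left(319 - 928\right) - 1270\right)} = \sqrt{6400 - 1879} = \sqrt{4521}$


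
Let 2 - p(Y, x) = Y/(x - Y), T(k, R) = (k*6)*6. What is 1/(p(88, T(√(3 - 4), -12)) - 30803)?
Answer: -17402081/535986589681 - 198*I/535986589681 ≈ -3.2467e-5 - 3.6941e-10*I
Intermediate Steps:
T(k, R) = 36*k (T(k, R) = (6*k)*6 = 36*k)
p(Y, x) = 2 - Y/(x - Y)
1/(p(88, T(√(3 - 4), -12)) - 30803) = 1/((-72*√(3 - 4) + 3*88)/(88 - 36*√(3 - 4)) - 30803) = 1/((-72*√(-1) + 264)/(88 - 36*√(-1)) - 30803) = 1/((-72*I + 264)/(88 - 36*I) - 30803) = 1/(((88 + 36*I)/9040)*(264 - 72*I) - 30803) = 1/((88 + 36*I)*(264 - 72*I)/9040 - 30803) = 1/(-30803 + (88 + 36*I)*(264 - 72*I)/9040)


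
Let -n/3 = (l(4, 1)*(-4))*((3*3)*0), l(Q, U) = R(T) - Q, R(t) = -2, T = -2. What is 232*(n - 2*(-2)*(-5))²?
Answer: 92800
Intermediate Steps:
l(Q, U) = -2 - Q
n = 0 (n = -3*(-2 - 1*4)*(-4)*(3*3)*0 = -3*(-2 - 4)*(-4)*9*0 = -3*(-6*(-4))*0 = -72*0 = -3*0 = 0)
232*(n - 2*(-2)*(-5))² = 232*(0 - 2*(-2)*(-5))² = 232*(0 + 4*(-5))² = 232*(0 - 20)² = 232*(-20)² = 232*400 = 92800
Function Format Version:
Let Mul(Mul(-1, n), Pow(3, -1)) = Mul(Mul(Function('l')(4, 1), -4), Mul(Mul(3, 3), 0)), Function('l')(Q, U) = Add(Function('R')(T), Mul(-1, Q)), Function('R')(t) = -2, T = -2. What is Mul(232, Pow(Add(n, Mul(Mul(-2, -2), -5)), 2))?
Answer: 92800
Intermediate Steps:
Function('l')(Q, U) = Add(-2, Mul(-1, Q))
n = 0 (n = Mul(-3, Mul(Mul(Add(-2, Mul(-1, 4)), -4), Mul(Mul(3, 3), 0))) = Mul(-3, Mul(Mul(Add(-2, -4), -4), Mul(9, 0))) = Mul(-3, Mul(Mul(-6, -4), 0)) = Mul(-3, Mul(24, 0)) = Mul(-3, 0) = 0)
Mul(232, Pow(Add(n, Mul(Mul(-2, -2), -5)), 2)) = Mul(232, Pow(Add(0, Mul(Mul(-2, -2), -5)), 2)) = Mul(232, Pow(Add(0, Mul(4, -5)), 2)) = Mul(232, Pow(Add(0, -20), 2)) = Mul(232, Pow(-20, 2)) = Mul(232, 400) = 92800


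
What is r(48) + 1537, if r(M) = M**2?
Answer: 3841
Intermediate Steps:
r(48) + 1537 = 48**2 + 1537 = 2304 + 1537 = 3841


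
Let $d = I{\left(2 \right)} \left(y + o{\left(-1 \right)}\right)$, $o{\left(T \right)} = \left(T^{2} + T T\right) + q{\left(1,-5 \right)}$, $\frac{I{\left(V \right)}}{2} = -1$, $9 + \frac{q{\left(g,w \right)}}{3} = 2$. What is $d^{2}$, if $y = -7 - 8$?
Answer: $4624$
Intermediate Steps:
$q{\left(g,w \right)} = -21$ ($q{\left(g,w \right)} = -27 + 3 \cdot 2 = -27 + 6 = -21$)
$I{\left(V \right)} = -2$ ($I{\left(V \right)} = 2 \left(-1\right) = -2$)
$o{\left(T \right)} = -21 + 2 T^{2}$ ($o{\left(T \right)} = \left(T^{2} + T T\right) - 21 = \left(T^{2} + T^{2}\right) - 21 = 2 T^{2} - 21 = -21 + 2 T^{2}$)
$y = -15$ ($y = -7 - 8 = -15$)
$d = 68$ ($d = - 2 \left(-15 - \left(21 - 2 \left(-1\right)^{2}\right)\right) = - 2 \left(-15 + \left(-21 + 2 \cdot 1\right)\right) = - 2 \left(-15 + \left(-21 + 2\right)\right) = - 2 \left(-15 - 19\right) = \left(-2\right) \left(-34\right) = 68$)
$d^{2} = 68^{2} = 4624$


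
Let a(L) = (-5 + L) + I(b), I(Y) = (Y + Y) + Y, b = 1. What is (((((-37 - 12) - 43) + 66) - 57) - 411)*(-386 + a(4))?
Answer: 189696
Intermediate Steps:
I(Y) = 3*Y (I(Y) = 2*Y + Y = 3*Y)
a(L) = -2 + L (a(L) = (-5 + L) + 3*1 = (-5 + L) + 3 = -2 + L)
(((((-37 - 12) - 43) + 66) - 57) - 411)*(-386 + a(4)) = (((((-37 - 12) - 43) + 66) - 57) - 411)*(-386 + (-2 + 4)) = ((((-49 - 43) + 66) - 57) - 411)*(-386 + 2) = (((-92 + 66) - 57) - 411)*(-384) = ((-26 - 57) - 411)*(-384) = (-83 - 411)*(-384) = -494*(-384) = 189696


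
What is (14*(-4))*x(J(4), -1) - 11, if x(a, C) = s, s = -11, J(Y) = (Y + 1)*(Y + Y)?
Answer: 605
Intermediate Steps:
J(Y) = 2*Y*(1 + Y) (J(Y) = (1 + Y)*(2*Y) = 2*Y*(1 + Y))
x(a, C) = -11
(14*(-4))*x(J(4), -1) - 11 = (14*(-4))*(-11) - 11 = -56*(-11) - 11 = 616 - 11 = 605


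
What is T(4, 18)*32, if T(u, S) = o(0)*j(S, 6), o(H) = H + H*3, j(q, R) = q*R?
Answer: 0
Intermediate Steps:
j(q, R) = R*q
o(H) = 4*H (o(H) = H + 3*H = 4*H)
T(u, S) = 0 (T(u, S) = (4*0)*(6*S) = 0*(6*S) = 0)
T(4, 18)*32 = 0*32 = 0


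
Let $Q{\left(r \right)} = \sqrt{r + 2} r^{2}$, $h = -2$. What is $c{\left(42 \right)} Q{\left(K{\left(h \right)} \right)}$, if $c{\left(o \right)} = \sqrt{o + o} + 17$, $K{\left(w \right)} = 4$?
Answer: $96 \sqrt{14} + 272 \sqrt{6} \approx 1025.5$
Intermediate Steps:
$Q{\left(r \right)} = r^{2} \sqrt{2 + r}$ ($Q{\left(r \right)} = \sqrt{2 + r} r^{2} = r^{2} \sqrt{2 + r}$)
$c{\left(o \right)} = 17 + \sqrt{2} \sqrt{o}$ ($c{\left(o \right)} = \sqrt{2 o} + 17 = \sqrt{2} \sqrt{o} + 17 = 17 + \sqrt{2} \sqrt{o}$)
$c{\left(42 \right)} Q{\left(K{\left(h \right)} \right)} = \left(17 + \sqrt{2} \sqrt{42}\right) 4^{2} \sqrt{2 + 4} = \left(17 + 2 \sqrt{21}\right) 16 \sqrt{6} = 16 \sqrt{6} \left(17 + 2 \sqrt{21}\right)$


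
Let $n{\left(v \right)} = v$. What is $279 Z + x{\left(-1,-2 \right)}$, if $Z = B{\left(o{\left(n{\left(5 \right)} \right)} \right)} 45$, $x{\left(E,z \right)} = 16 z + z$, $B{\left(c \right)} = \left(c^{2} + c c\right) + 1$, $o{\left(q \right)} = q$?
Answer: $640271$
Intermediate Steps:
$B{\left(c \right)} = 1 + 2 c^{2}$ ($B{\left(c \right)} = \left(c^{2} + c^{2}\right) + 1 = 2 c^{2} + 1 = 1 + 2 c^{2}$)
$x{\left(E,z \right)} = 17 z$
$Z = 2295$ ($Z = \left(1 + 2 \cdot 5^{2}\right) 45 = \left(1 + 2 \cdot 25\right) 45 = \left(1 + 50\right) 45 = 51 \cdot 45 = 2295$)
$279 Z + x{\left(-1,-2 \right)} = 279 \cdot 2295 + 17 \left(-2\right) = 640305 - 34 = 640271$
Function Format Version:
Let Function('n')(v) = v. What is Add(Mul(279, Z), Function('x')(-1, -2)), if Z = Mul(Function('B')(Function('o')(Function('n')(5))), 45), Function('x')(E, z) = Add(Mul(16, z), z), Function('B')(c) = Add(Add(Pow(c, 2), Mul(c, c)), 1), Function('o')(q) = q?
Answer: 640271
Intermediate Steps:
Function('B')(c) = Add(1, Mul(2, Pow(c, 2))) (Function('B')(c) = Add(Add(Pow(c, 2), Pow(c, 2)), 1) = Add(Mul(2, Pow(c, 2)), 1) = Add(1, Mul(2, Pow(c, 2))))
Function('x')(E, z) = Mul(17, z)
Z = 2295 (Z = Mul(Add(1, Mul(2, Pow(5, 2))), 45) = Mul(Add(1, Mul(2, 25)), 45) = Mul(Add(1, 50), 45) = Mul(51, 45) = 2295)
Add(Mul(279, Z), Function('x')(-1, -2)) = Add(Mul(279, 2295), Mul(17, -2)) = Add(640305, -34) = 640271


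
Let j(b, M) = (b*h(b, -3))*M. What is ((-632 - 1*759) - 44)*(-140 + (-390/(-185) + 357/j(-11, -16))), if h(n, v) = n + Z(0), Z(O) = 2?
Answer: 3872001665/19536 ≈ 1.9820e+5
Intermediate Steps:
h(n, v) = 2 + n (h(n, v) = n + 2 = 2 + n)
j(b, M) = M*b*(2 + b) (j(b, M) = (b*(2 + b))*M = M*b*(2 + b))
((-632 - 1*759) - 44)*(-140 + (-390/(-185) + 357/j(-11, -16))) = ((-632 - 1*759) - 44)*(-140 + (-390/(-185) + 357/((-16*(-11)*(2 - 11))))) = ((-632 - 759) - 44)*(-140 + (-390*(-1/185) + 357/((-16*(-11)*(-9))))) = (-1391 - 44)*(-140 + (78/37 + 357/(-1584))) = -1435*(-140 + (78/37 + 357*(-1/1584))) = -1435*(-140 + (78/37 - 119/528)) = -1435*(-140 + 36781/19536) = -1435*(-2698259/19536) = 3872001665/19536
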